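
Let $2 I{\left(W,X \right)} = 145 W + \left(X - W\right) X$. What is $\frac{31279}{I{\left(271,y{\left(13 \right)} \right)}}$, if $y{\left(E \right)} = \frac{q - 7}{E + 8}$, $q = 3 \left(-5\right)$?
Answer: $\frac{27588078}{17454781} \approx 1.5805$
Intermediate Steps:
$q = -15$
$y{\left(E \right)} = - \frac{22}{8 + E}$ ($y{\left(E \right)} = \frac{-15 - 7}{E + 8} = - \frac{22}{8 + E}$)
$I{\left(W,X \right)} = \frac{145 W}{2} + \frac{X \left(X - W\right)}{2}$ ($I{\left(W,X \right)} = \frac{145 W + \left(X - W\right) X}{2} = \frac{145 W + X \left(X - W\right)}{2} = \frac{145 W}{2} + \frac{X \left(X - W\right)}{2}$)
$\frac{31279}{I{\left(271,y{\left(13 \right)} \right)}} = \frac{31279}{\frac{\left(- \frac{22}{8 + 13}\right)^{2}}{2} + \frac{145}{2} \cdot 271 - \frac{271 \left(- \frac{22}{8 + 13}\right)}{2}} = \frac{31279}{\frac{\left(- \frac{22}{21}\right)^{2}}{2} + \frac{39295}{2} - \frac{271 \left(- \frac{22}{21}\right)}{2}} = \frac{31279}{\frac{\left(\left(-22\right) \frac{1}{21}\right)^{2}}{2} + \frac{39295}{2} - \frac{271 \left(\left(-22\right) \frac{1}{21}\right)}{2}} = \frac{31279}{\frac{\left(- \frac{22}{21}\right)^{2}}{2} + \frac{39295}{2} - \frac{271}{2} \left(- \frac{22}{21}\right)} = \frac{31279}{\frac{1}{2} \cdot \frac{484}{441} + \frac{39295}{2} + \frac{2981}{21}} = \frac{31279}{\frac{242}{441} + \frac{39295}{2} + \frac{2981}{21}} = \frac{31279}{\frac{17454781}{882}} = 31279 \cdot \frac{882}{17454781} = \frac{27588078}{17454781}$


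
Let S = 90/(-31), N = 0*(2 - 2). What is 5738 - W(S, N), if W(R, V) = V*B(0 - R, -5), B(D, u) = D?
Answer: 5738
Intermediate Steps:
N = 0 (N = 0*0 = 0)
S = -90/31 (S = 90*(-1/31) = -90/31 ≈ -2.9032)
W(R, V) = -R*V (W(R, V) = V*(0 - R) = V*(-R) = -R*V)
5738 - W(S, N) = 5738 - (-1)*(-90)*0/31 = 5738 - 1*0 = 5738 + 0 = 5738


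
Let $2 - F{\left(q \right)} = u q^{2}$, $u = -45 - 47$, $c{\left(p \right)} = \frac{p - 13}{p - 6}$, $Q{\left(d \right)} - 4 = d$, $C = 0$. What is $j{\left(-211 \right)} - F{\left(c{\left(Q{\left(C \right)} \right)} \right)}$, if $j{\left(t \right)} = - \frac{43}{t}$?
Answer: $- \frac{393472}{211} \approx -1864.8$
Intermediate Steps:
$Q{\left(d \right)} = 4 + d$
$c{\left(p \right)} = \frac{-13 + p}{-6 + p}$
$u = -92$
$F{\left(q \right)} = 2 + 92 q^{2}$ ($F{\left(q \right)} = 2 - - 92 q^{2} = 2 + 92 q^{2}$)
$j{\left(-211 \right)} - F{\left(c{\left(Q{\left(C \right)} \right)} \right)} = - \frac{43}{-211} - \left(2 + 92 \left(\frac{-13 + \left(4 + 0\right)}{-6 + \left(4 + 0\right)}\right)^{2}\right) = \left(-43\right) \left(- \frac{1}{211}\right) - \left(2 + 92 \left(\frac{-13 + 4}{-6 + 4}\right)^{2}\right) = \frac{43}{211} - \left(2 + 92 \left(\frac{1}{-2} \left(-9\right)\right)^{2}\right) = \frac{43}{211} - \left(2 + 92 \left(\left(- \frac{1}{2}\right) \left(-9\right)\right)^{2}\right) = \frac{43}{211} - \left(2 + 92 \left(\frac{9}{2}\right)^{2}\right) = \frac{43}{211} - \left(2 + 92 \cdot \frac{81}{4}\right) = \frac{43}{211} - \left(2 + 1863\right) = \frac{43}{211} - 1865 = - \frac{393472}{211}$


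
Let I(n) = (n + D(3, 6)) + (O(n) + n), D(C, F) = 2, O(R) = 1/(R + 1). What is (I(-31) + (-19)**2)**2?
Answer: 81522841/900 ≈ 90581.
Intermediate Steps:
O(R) = 1/(1 + R)
I(n) = 2 + 1/(1 + n) + 2*n (I(n) = (n + 2) + (1/(1 + n) + n) = (2 + n) + (n + 1/(1 + n)) = 2 + 1/(1 + n) + 2*n)
(I(-31) + (-19)**2)**2 = ((2 + 1/(1 - 31) + 2*(-31)) + (-19)**2)**2 = ((2 + 1/(-30) - 62) + 361)**2 = ((2 - 1/30 - 62) + 361)**2 = (-1801/30 + 361)**2 = (9029/30)**2 = 81522841/900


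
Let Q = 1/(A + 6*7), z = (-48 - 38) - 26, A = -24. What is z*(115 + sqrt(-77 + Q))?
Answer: -12880 - 56*I*sqrt(2770)/3 ≈ -12880.0 - 982.44*I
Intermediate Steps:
z = -112 (z = -86 - 26 = -112)
Q = 1/18 (Q = 1/(-24 + 6*7) = 1/(-24 + 42) = 1/18 ≈ 0.055556)
z*(115 + sqrt(-77 + Q)) = -112*(115 + sqrt(-77 + 1/18)) = -112*(115 + sqrt(-1385/18)) = -112*(115 + I*sqrt(2770)/6) = -12880 - 56*I*sqrt(2770)/3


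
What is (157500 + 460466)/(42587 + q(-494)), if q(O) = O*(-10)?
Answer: 617966/47527 ≈ 13.002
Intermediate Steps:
q(O) = -10*O
(157500 + 460466)/(42587 + q(-494)) = (157500 + 460466)/(42587 - 10*(-494)) = 617966/(42587 + 4940) = 617966/47527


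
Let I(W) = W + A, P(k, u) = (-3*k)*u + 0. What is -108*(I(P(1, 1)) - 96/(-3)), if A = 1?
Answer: -3240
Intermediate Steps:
P(k, u) = -3*k*u (P(k, u) = -3*k*u + 0 = -3*k*u)
I(W) = 1 + W (I(W) = W + 1 = 1 + W)
-108*(I(P(1, 1)) - 96/(-3)) = -108*((1 - 3*1*1) - 96/(-3)) = -108*((1 - 3) - 96*(-⅓)) = -108*(-2 + 32) = -108*30 = -3240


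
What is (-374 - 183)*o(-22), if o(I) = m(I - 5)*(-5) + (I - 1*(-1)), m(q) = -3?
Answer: 3342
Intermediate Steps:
o(I) = 16 + I (o(I) = -3*(-5) + (I - 1*(-1)) = 15 + (I + 1) = 15 + (1 + I) = 16 + I)
(-374 - 183)*o(-22) = (-374 - 183)*(16 - 22) = -557*(-6) = 3342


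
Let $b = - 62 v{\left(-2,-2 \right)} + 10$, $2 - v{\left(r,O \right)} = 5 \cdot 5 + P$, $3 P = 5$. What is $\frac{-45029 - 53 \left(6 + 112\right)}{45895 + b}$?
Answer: $- \frac{153849}{142303} \approx -1.0811$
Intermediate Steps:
$P = \frac{5}{3}$ ($P = \frac{1}{3} \cdot 5 = \frac{5}{3} \approx 1.6667$)
$v{\left(r,O \right)} = - \frac{74}{3}$ ($v{\left(r,O \right)} = 2 - \left(5 \cdot 5 + \frac{5}{3}\right) = 2 - \left(25 + \frac{5}{3}\right) = 2 - \frac{80}{3} = - \frac{74}{3}$)
$b = \frac{4618}{3}$ ($b = \left(-62\right) \left(- \frac{74}{3}\right) + 10 = \frac{4588}{3} + 10 = \frac{4618}{3} \approx 1539.3$)
$\frac{-45029 - 53 \left(6 + 112\right)}{45895 + b} = \frac{-45029 - 53 \left(6 + 112\right)}{45895 + \frac{4618}{3}} = \frac{-45029 - 6254}{\frac{142303}{3}} = \left(-45029 - 6254\right) \frac{3}{142303} = \left(-51283\right) \frac{3}{142303} = - \frac{153849}{142303}$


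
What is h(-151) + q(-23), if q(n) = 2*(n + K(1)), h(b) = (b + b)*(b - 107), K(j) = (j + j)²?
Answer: 77878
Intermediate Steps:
K(j) = 4*j² (K(j) = (2*j)² = 4*j²)
h(b) = 2*b*(-107 + b) (h(b) = (2*b)*(-107 + b) = 2*b*(-107 + b))
q(n) = 8 + 2*n (q(n) = 2*(n + 4*1²) = 2*(n + 4*1) = 2*(n + 4) = 2*(4 + n) = 8 + 2*n)
h(-151) + q(-23) = 2*(-151)*(-107 - 151) + (8 + 2*(-23)) = 2*(-151)*(-258) + (8 - 46) = 77916 - 38 = 77878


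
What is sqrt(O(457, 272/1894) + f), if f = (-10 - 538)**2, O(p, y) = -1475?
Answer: sqrt(298829) ≈ 546.65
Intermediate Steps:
f = 300304 (f = (-548)**2 = 300304)
sqrt(O(457, 272/1894) + f) = sqrt(-1475 + 300304) = sqrt(298829)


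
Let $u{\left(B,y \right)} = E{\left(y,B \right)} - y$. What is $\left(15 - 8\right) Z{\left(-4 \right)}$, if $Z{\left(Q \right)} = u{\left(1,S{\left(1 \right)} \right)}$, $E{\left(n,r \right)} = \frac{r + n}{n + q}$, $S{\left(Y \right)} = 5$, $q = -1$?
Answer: $- \frac{49}{2} \approx -24.5$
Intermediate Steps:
$E{\left(n,r \right)} = \frac{n + r}{-1 + n}$ ($E{\left(n,r \right)} = \frac{r + n}{n - 1} = \frac{n + r}{-1 + n}$)
$u{\left(B,y \right)} = - y + \frac{B + y}{-1 + y}$ ($u{\left(B,y \right)} = \frac{y + B}{-1 + y} - y = \frac{B + y}{-1 + y} - y = - y + \frac{B + y}{-1 + y}$)
$Z{\left(Q \right)} = - \frac{7}{2}$ ($Z{\left(Q \right)} = \frac{1 + 5 - 5 \left(-1 + 5\right)}{-1 + 5} = \frac{1 + 5 - 5 \cdot 4}{4} = \frac{1 + 5 - 20}{4} = \frac{1}{4} \left(-14\right) = - \frac{7}{2}$)
$\left(15 - 8\right) Z{\left(-4 \right)} = \left(15 - 8\right) \left(- \frac{7}{2}\right) = 7 \left(- \frac{7}{2}\right) = - \frac{49}{2}$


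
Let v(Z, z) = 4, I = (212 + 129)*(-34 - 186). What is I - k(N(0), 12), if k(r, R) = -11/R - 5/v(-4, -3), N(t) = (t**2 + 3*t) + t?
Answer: -450107/6 ≈ -75018.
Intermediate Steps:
N(t) = t**2 + 4*t
I = -75020 (I = 341*(-220) = -75020)
k(r, R) = -5/4 - 11/R (k(r, R) = -11/R - 5/4 = -5/4 - 11/R)
I - k(N(0), 12) = -75020 - (-5/4 - 11/12) = -75020 - 1*(-13/6) = -75020 + 13/6 = -450107/6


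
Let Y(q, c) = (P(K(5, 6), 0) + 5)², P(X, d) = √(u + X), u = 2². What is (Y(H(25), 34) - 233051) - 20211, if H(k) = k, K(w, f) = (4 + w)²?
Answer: -253152 + 10*√85 ≈ -2.5306e+5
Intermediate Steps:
u = 4
P(X, d) = √(4 + X)
Y(q, c) = (5 + √85)² (Y(q, c) = (√(4 + (4 + 5)²) + 5)² = (√(4 + 9²) + 5)² = (√(4 + 81) + 5)² = (√85 + 5)² = (5 + √85)²)
(Y(H(25), 34) - 233051) - 20211 = ((5 + √85)² - 233051) - 20211 = (-233051 + (5 + √85)²) - 20211 = -253262 + (5 + √85)²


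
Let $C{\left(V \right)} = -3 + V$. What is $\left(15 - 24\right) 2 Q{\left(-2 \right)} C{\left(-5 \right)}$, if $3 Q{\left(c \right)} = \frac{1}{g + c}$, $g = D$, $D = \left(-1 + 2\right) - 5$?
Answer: $-8$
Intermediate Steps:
$D = -4$ ($D = 1 - 5 = -4$)
$g = -4$
$Q{\left(c \right)} = \frac{1}{3 \left(-4 + c\right)}$
$\left(15 - 24\right) 2 Q{\left(-2 \right)} C{\left(-5 \right)} = \left(15 - 24\right) 2 \frac{1}{3 \left(-4 - 2\right)} \left(-3 - 5\right) = - 9 \cdot 2 \frac{1}{3 \left(-6\right)} \left(-8\right) = - 9 \cdot 2 \cdot \frac{1}{3} \left(- \frac{1}{6}\right) \left(-8\right) = - 9 \cdot 2 \left(- \frac{1}{18}\right) \left(-8\right) = - 9 \left(\left(- \frac{1}{9}\right) \left(-8\right)\right) = \left(-9\right) \frac{8}{9} = -8$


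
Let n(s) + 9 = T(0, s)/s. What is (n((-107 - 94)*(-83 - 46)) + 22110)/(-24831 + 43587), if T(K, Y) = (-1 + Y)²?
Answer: 1245318013/486324324 ≈ 2.5607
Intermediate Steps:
n(s) = -9 + (-1 + s)²/s
(n((-107 - 94)*(-83 - 46)) + 22110)/(-24831 + 43587) = ((-9 + (-1 + (-107 - 94)*(-83 - 46))²/(((-107 - 94)*(-83 - 46)))) + 22110)/(-24831 + 43587) = ((-9 + (-1 - 201*(-129))²/((-201*(-129)))) + 22110)/18756 = ((-9 + (-1 + 25929)²/25929) + 22110)*(1/18756) = ((-9 + (1/25929)*25928²) + 22110)*(1/18756) = ((-9 + (1/25929)*672261184) + 22110)*(1/18756) = ((-9 + 672261184/25929) + 22110)*(1/18756) = (672027823/25929 + 22110)*(1/18756) = (1245318013/25929)*(1/18756) = 1245318013/486324324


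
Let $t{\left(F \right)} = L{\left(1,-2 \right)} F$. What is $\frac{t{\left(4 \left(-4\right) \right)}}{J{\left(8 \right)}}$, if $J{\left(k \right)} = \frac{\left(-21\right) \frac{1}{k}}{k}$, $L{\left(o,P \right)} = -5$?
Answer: $- \frac{5120}{21} \approx -243.81$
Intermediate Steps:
$J{\left(k \right)} = - \frac{21}{k^{2}}$
$t{\left(F \right)} = - 5 F$
$\frac{t{\left(4 \left(-4\right) \right)}}{J{\left(8 \right)}} = \frac{\left(-5\right) 4 \left(-4\right)}{\left(-21\right) \frac{1}{64}} = \frac{\left(-5\right) \left(-16\right)}{\left(-21\right) \frac{1}{64}} = \frac{80}{- \frac{21}{64}} = 80 \left(- \frac{64}{21}\right) = - \frac{5120}{21}$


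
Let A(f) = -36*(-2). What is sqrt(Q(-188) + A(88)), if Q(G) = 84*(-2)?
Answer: 4*I*sqrt(6) ≈ 9.798*I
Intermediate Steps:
A(f) = 72
Q(G) = -168
sqrt(Q(-188) + A(88)) = sqrt(-168 + 72) = sqrt(-96) = 4*I*sqrt(6)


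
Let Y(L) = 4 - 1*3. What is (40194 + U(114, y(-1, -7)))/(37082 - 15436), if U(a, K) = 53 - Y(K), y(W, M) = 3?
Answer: 20123/10823 ≈ 1.8593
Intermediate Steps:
Y(L) = 1 (Y(L) = 4 - 3 = 1)
U(a, K) = 52 (U(a, K) = 53 - 1*1 = 53 - 1 = 52)
(40194 + U(114, y(-1, -7)))/(37082 - 15436) = (40194 + 52)/(37082 - 15436) = 40246/21646 = 40246*(1/21646) = 20123/10823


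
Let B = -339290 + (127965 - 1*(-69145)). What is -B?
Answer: 142180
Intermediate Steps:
B = -142180 (B = -339290 + (127965 + 69145) = -339290 + 197110 = -142180)
-B = -1*(-142180) = 142180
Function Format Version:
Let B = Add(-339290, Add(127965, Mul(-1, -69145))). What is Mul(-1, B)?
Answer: 142180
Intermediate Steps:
B = -142180 (B = Add(-339290, Add(127965, 69145)) = Add(-339290, 197110) = -142180)
Mul(-1, B) = Mul(-1, -142180) = 142180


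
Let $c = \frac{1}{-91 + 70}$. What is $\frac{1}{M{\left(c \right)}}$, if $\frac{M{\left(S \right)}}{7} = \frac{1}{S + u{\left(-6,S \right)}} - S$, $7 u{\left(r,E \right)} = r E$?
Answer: $- \frac{3}{3086} \approx -0.00097213$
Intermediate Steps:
$u{\left(r,E \right)} = \frac{E r}{7}$ ($u{\left(r,E \right)} = \frac{r E}{7} = \frac{E r}{7}$)
$c = - \frac{1}{21}$ ($c = \frac{1}{-21} = - \frac{1}{21} \approx -0.047619$)
$M{\left(S \right)} = - 7 S + \frac{49}{S}$ ($M{\left(S \right)} = 7 \left(\frac{1}{S + \frac{1}{7} S \left(-6\right)} - S\right) = 7 \left(\frac{1}{S - \frac{6 S}{7}} - S\right) = 7 \left(\frac{1}{\frac{1}{7} S} - S\right) = 7 \left(\frac{7}{S} - S\right) = 7 \left(- S + \frac{7}{S}\right) = - 7 S + \frac{49}{S}$)
$\frac{1}{M{\left(c \right)}} = \frac{1}{\left(-7\right) \left(- \frac{1}{21}\right) + \frac{49}{- \frac{1}{21}}} = \frac{1}{\frac{1}{3} + 49 \left(-21\right)} = \frac{1}{\frac{1}{3} - 1029} = \frac{1}{- \frac{3086}{3}} = - \frac{3}{3086}$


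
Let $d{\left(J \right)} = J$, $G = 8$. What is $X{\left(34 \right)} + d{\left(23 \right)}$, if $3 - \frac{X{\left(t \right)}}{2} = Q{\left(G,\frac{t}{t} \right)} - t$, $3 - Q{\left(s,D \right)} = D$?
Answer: $93$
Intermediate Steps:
$Q{\left(s,D \right)} = 3 - D$
$X{\left(t \right)} = 2 + 2 t$ ($X{\left(t \right)} = 6 - 2 \left(\left(3 - \frac{t}{t}\right) - t\right) = 6 - 2 \left(\left(3 - 1\right) - t\right) = 6 - 2 \left(2 - t\right) = 6 + \left(-4 + 2 t\right) = 2 + 2 t$)
$X{\left(34 \right)} + d{\left(23 \right)} = \left(2 + 2 \cdot 34\right) + 23 = \left(2 + 68\right) + 23 = 70 + 23 = 93$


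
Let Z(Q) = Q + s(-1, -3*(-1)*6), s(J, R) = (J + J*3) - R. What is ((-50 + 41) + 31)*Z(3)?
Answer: -418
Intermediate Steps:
s(J, R) = -R + 4*J (s(J, R) = (J + 3*J) - R = 4*J - R = -R + 4*J)
Z(Q) = -22 + Q (Z(Q) = Q + (-(-3*(-1))*6 + 4*(-1)) = Q + (-3*6 - 4) = Q + (-1*18 - 4) = Q + (-18 - 4) = Q - 22 = -22 + Q)
((-50 + 41) + 31)*Z(3) = ((-50 + 41) + 31)*(-22 + 3) = (-9 + 31)*(-19) = 22*(-19) = -418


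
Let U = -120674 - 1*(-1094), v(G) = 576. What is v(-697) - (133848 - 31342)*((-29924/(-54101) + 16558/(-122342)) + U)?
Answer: 40565535355746079726/3309412271 ≈ 1.2258e+10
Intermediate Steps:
U = -119580 (U = -120674 + 1094 = -119580)
v(-697) - (133848 - 31342)*((-29924/(-54101) + 16558/(-122342)) + U) = 576 - (133848 - 31342)*((-29924/(-54101) + 16558/(-122342)) - 119580) = 576 - 102506*((-29924*(-1/54101) + 16558*(-1/122342)) - 119580) = 576 - 102506*((29924/54101 - 8279/61171) - 119580) = 576 - 102506*(1382578825/3309412271 - 119580) = 576 - 102506*(-395738136787355)/3309412271 = 576 - 1*(-40565533449524611630/3309412271) = 576 + 40565533449524611630/3309412271 = 40565535355746079726/3309412271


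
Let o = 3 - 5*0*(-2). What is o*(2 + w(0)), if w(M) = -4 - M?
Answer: -6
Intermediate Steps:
o = 3 (o = 3 + 0*(-2) = 3 + 0 = 3)
o*(2 + w(0)) = 3*(2 + (-4 - 1*0)) = 3*(2 + (-4 + 0)) = 3*(2 - 4) = 3*(-2) = -6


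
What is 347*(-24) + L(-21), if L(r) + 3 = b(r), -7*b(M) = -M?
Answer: -8334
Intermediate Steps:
b(M) = M/7 (b(M) = -(-1)*M/7 = M/7)
L(r) = -3 + r/7
347*(-24) + L(-21) = 347*(-24) + (-3 + (1/7)*(-21)) = -8328 + (-3 - 3) = -8328 - 6 = -8334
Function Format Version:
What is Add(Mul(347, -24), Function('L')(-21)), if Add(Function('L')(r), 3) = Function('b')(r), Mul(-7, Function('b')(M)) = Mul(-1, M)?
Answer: -8334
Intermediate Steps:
Function('b')(M) = Mul(Rational(1, 7), M) (Function('b')(M) = Mul(Rational(-1, 7), Mul(-1, M)) = Mul(Rational(1, 7), M))
Function('L')(r) = Add(-3, Mul(Rational(1, 7), r))
Add(Mul(347, -24), Function('L')(-21)) = Add(Mul(347, -24), Add(-3, Mul(Rational(1, 7), -21))) = Add(-8328, Add(-3, -3)) = Add(-8328, -6) = -8334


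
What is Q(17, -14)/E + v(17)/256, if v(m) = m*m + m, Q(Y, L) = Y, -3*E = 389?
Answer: 52989/49792 ≈ 1.0642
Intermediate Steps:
E = -389/3 (E = -1/3*389 = -389/3 ≈ -129.67)
v(m) = m + m**2 (v(m) = m**2 + m = m + m**2)
Q(17, -14)/E + v(17)/256 = 17/(-389/3) + (17*(1 + 17))/256 = 17*(-3/389) + (17*18)*(1/256) = -51/389 + 306*(1/256) = -51/389 + 153/128 = 52989/49792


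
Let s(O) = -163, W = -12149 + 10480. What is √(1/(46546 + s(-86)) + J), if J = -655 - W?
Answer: √2181502093029/46383 ≈ 31.843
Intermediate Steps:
W = -1669
J = 1014 (J = -655 - 1*(-1669) = -655 + 1669 = 1014)
√(1/(46546 + s(-86)) + J) = √(1/(46546 - 163) + 1014) = √(1/46383 + 1014) = √(47032363/46383) = √2181502093029/46383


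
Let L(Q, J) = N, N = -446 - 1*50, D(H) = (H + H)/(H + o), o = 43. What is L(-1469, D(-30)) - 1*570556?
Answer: -571052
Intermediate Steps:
D(H) = 2*H/(43 + H) (D(H) = (H + H)/(H + 43) = (2*H)/(43 + H) = 2*H/(43 + H))
N = -496 (N = -446 - 50 = -496)
L(Q, J) = -496
L(-1469, D(-30)) - 1*570556 = -496 - 1*570556 = -496 - 570556 = -571052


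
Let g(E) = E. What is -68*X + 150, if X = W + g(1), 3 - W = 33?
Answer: 2122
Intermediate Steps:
W = -30 (W = 3 - 1*33 = 3 - 33 = -30)
X = -29 (X = -30 + 1 = -29)
-68*X + 150 = -68*(-29) + 150 = 1972 + 150 = 2122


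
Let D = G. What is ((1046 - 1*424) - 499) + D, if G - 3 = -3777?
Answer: -3651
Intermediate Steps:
G = -3774 (G = 3 - 3777 = -3774)
D = -3774
((1046 - 1*424) - 499) + D = ((1046 - 1*424) - 499) - 3774 = ((1046 - 424) - 499) - 3774 = (622 - 499) - 3774 = 123 - 3774 = -3651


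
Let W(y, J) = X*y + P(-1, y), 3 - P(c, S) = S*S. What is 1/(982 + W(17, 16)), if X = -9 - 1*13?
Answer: 1/322 ≈ 0.0031056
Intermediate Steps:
P(c, S) = 3 - S**2 (P(c, S) = 3 - S*S = 3 - S**2)
X = -22 (X = -9 - 13 = -22)
W(y, J) = 3 - y**2 - 22*y (W(y, J) = -22*y + (3 - y**2) = 3 - y**2 - 22*y)
1/(982 + W(17, 16)) = 1/(982 + (3 - 1*17**2 - 22*17)) = 1/(982 + (3 - 1*289 - 374)) = 1/(982 + (3 - 289 - 374)) = 1/(982 - 660) = 1/322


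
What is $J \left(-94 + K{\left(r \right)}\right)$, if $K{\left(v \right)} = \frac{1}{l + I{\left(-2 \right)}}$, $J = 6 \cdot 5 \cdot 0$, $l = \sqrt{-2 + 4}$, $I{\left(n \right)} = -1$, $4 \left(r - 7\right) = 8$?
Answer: $0$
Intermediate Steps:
$r = 9$ ($r = 7 + \frac{1}{4} \cdot 8 = 7 + 2 = 9$)
$l = \sqrt{2} \approx 1.4142$
$J = 0$ ($J = 30 \cdot 0 = 0$)
$K{\left(v \right)} = \frac{1}{-1 + \sqrt{2}}$ ($K{\left(v \right)} = \frac{1}{\sqrt{2} - 1} = \frac{1}{-1 + \sqrt{2}}$)
$J \left(-94 + K{\left(r \right)}\right) = 0 \left(-94 + \left(1 + \sqrt{2}\right)\right) = 0 \left(-93 + \sqrt{2}\right) = 0$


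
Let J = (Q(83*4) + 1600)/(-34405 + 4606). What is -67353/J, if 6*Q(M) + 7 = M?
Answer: 12042312282/9925 ≈ 1.2133e+6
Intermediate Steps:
Q(M) = -7/6 + M/6
J = -9925/178794 (J = ((-7/6 + (83*4)/6) + 1600)/(-34405 + 4606) = ((-7/6 + (⅙)*332) + 1600)/(-29799) = ((-7/6 + 166/3) + 1600)*(-1/29799) = (325/6 + 1600)*(-1/29799) = (9925/6)*(-1/29799) = -9925/178794 ≈ -0.055511)
-67353/J = -67353/(-9925/178794) = -67353*(-178794/9925) = 12042312282/9925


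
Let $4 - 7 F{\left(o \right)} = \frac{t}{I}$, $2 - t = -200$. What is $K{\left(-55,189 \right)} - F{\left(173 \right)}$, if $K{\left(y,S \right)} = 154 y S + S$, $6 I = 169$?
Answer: $- \frac{1893557767}{1183} \approx -1.6006 \cdot 10^{6}$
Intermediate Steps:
$I = \frac{169}{6}$ ($I = \frac{1}{6} \cdot 169 = \frac{169}{6} \approx 28.167$)
$t = 202$ ($t = 2 - -200 = 2 + 200 = 202$)
$K{\left(y,S \right)} = S + 154 S y$ ($K{\left(y,S \right)} = 154 S y + S = S + 154 S y$)
$F{\left(o \right)} = - \frac{536}{1183}$ ($F{\left(o \right)} = \frac{4}{7} - \frac{202 \frac{1}{\frac{169}{6}}}{7} = \frac{4}{7} - \frac{202 \cdot \frac{6}{169}}{7} = \frac{4}{7} - \frac{1212}{1183} = - \frac{536}{1183}$)
$K{\left(-55,189 \right)} - F{\left(173 \right)} = 189 \left(1 + 154 \left(-55\right)\right) - - \frac{536}{1183} = 189 \left(1 - 8470\right) + \frac{536}{1183} = 189 \left(-8469\right) + \frac{536}{1183} = -1600641 + \frac{536}{1183} = - \frac{1893557767}{1183}$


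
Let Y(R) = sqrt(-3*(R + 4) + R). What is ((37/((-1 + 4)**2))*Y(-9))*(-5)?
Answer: -185*sqrt(6)/9 ≈ -50.351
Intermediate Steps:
Y(R) = sqrt(-12 - 2*R) (Y(R) = sqrt(-3*(4 + R) + R) = sqrt((-12 - 3*R) + R) = sqrt(-12 - 2*R))
((37/((-1 + 4)**2))*Y(-9))*(-5) = ((37/((-1 + 4)**2))*sqrt(-12 - 2*(-9)))*(-5) = ((37/(3**2))*sqrt(-12 + 18))*(-5) = ((37/9)*sqrt(6))*(-5) = ((37*(1/9))*sqrt(6))*(-5) = (37*sqrt(6)/9)*(-5) = -185*sqrt(6)/9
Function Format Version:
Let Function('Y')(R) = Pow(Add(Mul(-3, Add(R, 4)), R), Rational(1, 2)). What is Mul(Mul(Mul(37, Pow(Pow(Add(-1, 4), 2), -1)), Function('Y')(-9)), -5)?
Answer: Mul(Rational(-185, 9), Pow(6, Rational(1, 2))) ≈ -50.351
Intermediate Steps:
Function('Y')(R) = Pow(Add(-12, Mul(-2, R)), Rational(1, 2)) (Function('Y')(R) = Pow(Add(Mul(-3, Add(4, R)), R), Rational(1, 2)) = Pow(Add(Add(-12, Mul(-3, R)), R), Rational(1, 2)) = Pow(Add(-12, Mul(-2, R)), Rational(1, 2)))
Mul(Mul(Mul(37, Pow(Pow(Add(-1, 4), 2), -1)), Function('Y')(-9)), -5) = Mul(Mul(Mul(37, Pow(Pow(Add(-1, 4), 2), -1)), Pow(Add(-12, Mul(-2, -9)), Rational(1, 2))), -5) = Mul(Mul(Mul(37, Pow(Pow(3, 2), -1)), Pow(Add(-12, 18), Rational(1, 2))), -5) = Mul(Mul(Mul(37, Pow(9, -1)), Pow(6, Rational(1, 2))), -5) = Mul(Mul(Mul(37, Rational(1, 9)), Pow(6, Rational(1, 2))), -5) = Mul(Mul(Rational(37, 9), Pow(6, Rational(1, 2))), -5) = Mul(Rational(-185, 9), Pow(6, Rational(1, 2)))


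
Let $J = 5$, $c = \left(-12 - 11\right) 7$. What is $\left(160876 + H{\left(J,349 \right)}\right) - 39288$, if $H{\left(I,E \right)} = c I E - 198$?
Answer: $-159555$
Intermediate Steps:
$c = -161$ ($c = \left(-23\right) 7 = -161$)
$H{\left(I,E \right)} = -198 - 161 E I$ ($H{\left(I,E \right)} = - 161 I E - 198 = - 161 E I - 198 = -198 - 161 E I$)
$\left(160876 + H{\left(J,349 \right)}\right) - 39288 = \left(160876 - \left(198 + 56189 \cdot 5\right)\right) - 39288 = \left(160876 - 281143\right) - 39288 = -120267 - 39288 = -159555$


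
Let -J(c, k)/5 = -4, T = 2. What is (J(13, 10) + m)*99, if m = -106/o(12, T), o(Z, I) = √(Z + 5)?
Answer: 1980 - 10494*√17/17 ≈ -565.17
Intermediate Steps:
o(Z, I) = √(5 + Z)
J(c, k) = 20 (J(c, k) = -5*(-4) = 20)
m = -106*√17/17 (m = -106/√(5 + 12) = -106*√17/17 ≈ -25.709)
(J(13, 10) + m)*99 = (20 - 106*√17/17)*99 = 1980 - 10494*√17/17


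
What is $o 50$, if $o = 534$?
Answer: $26700$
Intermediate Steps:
$o 50 = 534 \cdot 50 = 26700$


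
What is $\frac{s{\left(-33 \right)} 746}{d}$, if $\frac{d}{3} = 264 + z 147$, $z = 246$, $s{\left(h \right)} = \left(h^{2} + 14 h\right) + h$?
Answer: $\frac{24618}{6071} \approx 4.055$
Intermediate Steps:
$s{\left(h \right)} = h^{2} + 15 h$
$d = 109278$ ($d = 3 \left(264 + 246 \cdot 147\right) = 3 \left(264 + 36162\right) = 3 \cdot 36426 = 109278$)
$\frac{s{\left(-33 \right)} 746}{d} = \frac{- 33 \left(15 - 33\right) 746}{109278} = \left(-33\right) \left(-18\right) 746 \cdot \frac{1}{109278} = 594 \cdot 746 \cdot \frac{1}{109278} = 443124 \cdot \frac{1}{109278} = \frac{24618}{6071}$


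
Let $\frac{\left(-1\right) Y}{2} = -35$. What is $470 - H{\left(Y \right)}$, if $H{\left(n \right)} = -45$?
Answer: $515$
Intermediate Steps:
$Y = 70$ ($Y = \left(-2\right) \left(-35\right) = 70$)
$470 - H{\left(Y \right)} = 470 - -45 = 470 + 45 = 515$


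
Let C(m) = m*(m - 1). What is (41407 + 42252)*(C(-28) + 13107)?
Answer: 1164449621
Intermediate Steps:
C(m) = m*(-1 + m)
(41407 + 42252)*(C(-28) + 13107) = (41407 + 42252)*(-28*(-1 - 28) + 13107) = 83659*(-28*(-29) + 13107) = 83659*(812 + 13107) = 83659*13919 = 1164449621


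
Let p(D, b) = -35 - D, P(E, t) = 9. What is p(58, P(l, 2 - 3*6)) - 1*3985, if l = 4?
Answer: -4078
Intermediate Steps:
p(58, P(l, 2 - 3*6)) - 1*3985 = (-35 - 1*58) - 1*3985 = (-35 - 58) - 3985 = -93 - 3985 = -4078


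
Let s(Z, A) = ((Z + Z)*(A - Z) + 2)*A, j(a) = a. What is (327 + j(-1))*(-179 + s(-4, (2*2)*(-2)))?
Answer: -147026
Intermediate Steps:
s(Z, A) = A*(2 + 2*Z*(A - Z)) (s(Z, A) = ((2*Z)*(A - Z) + 2)*A = (2*Z*(A - Z) + 2)*A = (2 + 2*Z*(A - Z))*A = A*(2 + 2*Z*(A - Z)))
(327 + j(-1))*(-179 + s(-4, (2*2)*(-2))) = (327 - 1)*(-179 + 2*((2*2)*(-2))*(1 - 1*(-4)² + ((2*2)*(-2))*(-4))) = 326*(-179 + 2*(4*(-2))*(1 - 1*16 + (4*(-2))*(-4))) = 326*(-179 + 2*(-8)*(1 - 16 - 8*(-4))) = 326*(-179 + 2*(-8)*(1 - 16 + 32)) = 326*(-179 + 2*(-8)*17) = 326*(-179 - 272) = 326*(-451) = -147026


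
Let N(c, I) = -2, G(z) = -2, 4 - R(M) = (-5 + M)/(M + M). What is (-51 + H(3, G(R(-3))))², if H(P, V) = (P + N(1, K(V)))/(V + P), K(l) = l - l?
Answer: 2500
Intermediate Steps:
R(M) = 4 - (-5 + M)/(2*M) (R(M) = 4 - (-5 + M)/(M + M) = 4 - (-5 + M)/(2*M))
K(l) = 0
H(P, V) = (-2 + P)/(P + V) (H(P, V) = (P - 2)/(V + P) = (-2 + P)/(P + V))
(-51 + H(3, G(R(-3))))² = (-51 + (-2 + 3)/(3 - 2))² = (-51 + 1/1)² = (-51 + 1*1)² = (-51 + 1)² = (-50)² = 2500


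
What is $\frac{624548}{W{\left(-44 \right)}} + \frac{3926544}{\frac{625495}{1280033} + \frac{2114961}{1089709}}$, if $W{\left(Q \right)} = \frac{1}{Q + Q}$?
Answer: $- \frac{45193430107029991916}{847206851167} \approx -5.3344 \cdot 10^{7}$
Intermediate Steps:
$W{\left(Q \right)} = \frac{1}{2 Q}$
$\frac{624548}{W{\left(-44 \right)}} + \frac{3926544}{\frac{625495}{1280033} + \frac{2114961}{1089709}} = \frac{624548}{\frac{1}{2} \frac{1}{-44}} + \frac{3926544}{\frac{625495}{1280033} + \frac{2114961}{1089709}} = \frac{624548}{\frac{1}{2} \left(- \frac{1}{44}\right)} + \frac{3926544}{625495 \cdot \frac{1}{1280033} + 2114961 \cdot \frac{1}{1089709}} = \frac{624548}{- \frac{1}{88}} + \frac{3926544}{\frac{625495}{1280033} + \frac{2114961}{1089709}} = 624548 \left(-88\right) + \frac{3926544}{\frac{3388827404668}{1394863480397}} = -54960224 + 3926544 \cdot \frac{1394863480397}{3388827404668} = -54960224 + \frac{1369248207442989492}{847206851167} = - \frac{45193430107029991916}{847206851167}$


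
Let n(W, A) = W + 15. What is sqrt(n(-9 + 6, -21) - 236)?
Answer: 4*I*sqrt(14) ≈ 14.967*I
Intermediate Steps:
n(W, A) = 15 + W
sqrt(n(-9 + 6, -21) - 236) = sqrt((15 + (-9 + 6)) - 236) = sqrt((15 - 3) - 236) = sqrt(12 - 236) = sqrt(-224) = 4*I*sqrt(14)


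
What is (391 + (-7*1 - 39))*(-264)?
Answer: -91080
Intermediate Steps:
(391 + (-7*1 - 39))*(-264) = (391 + (-7 - 39))*(-264) = (391 - 46)*(-264) = 345*(-264) = -91080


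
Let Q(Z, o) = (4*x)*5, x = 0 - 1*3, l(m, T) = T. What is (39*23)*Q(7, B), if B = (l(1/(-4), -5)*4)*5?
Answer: -53820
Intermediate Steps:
x = -3 (x = 0 - 3 = -3)
B = -100 (B = -5*4*5 = -20*5 = -100)
Q(Z, o) = -60 (Q(Z, o) = (4*(-3))*5 = -12*5 = -60)
(39*23)*Q(7, B) = (39*23)*(-60) = 897*(-60) = -53820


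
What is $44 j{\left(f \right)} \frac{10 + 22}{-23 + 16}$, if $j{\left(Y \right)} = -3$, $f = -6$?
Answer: $\frac{4224}{7} \approx 603.43$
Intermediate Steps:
$44 j{\left(f \right)} \frac{10 + 22}{-23 + 16} = 44 \left(-3\right) \frac{10 + 22}{-23 + 16} = - 132 \frac{32}{-7} = - 132 \cdot 32 \left(- \frac{1}{7}\right) = \left(-132\right) \left(- \frac{32}{7}\right) = \frac{4224}{7}$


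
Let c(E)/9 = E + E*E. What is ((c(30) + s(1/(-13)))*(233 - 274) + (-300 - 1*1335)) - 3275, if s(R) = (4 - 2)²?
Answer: -348244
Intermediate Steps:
c(E) = 9*E + 9*E² (c(E) = 9*(E + E*E) = 9*(E + E²) = 9*E + 9*E²)
s(R) = 4 (s(R) = 2² = 4)
((c(30) + s(1/(-13)))*(233 - 274) + (-300 - 1*1335)) - 3275 = ((9*30*(1 + 30) + 4)*(233 - 274) + (-300 - 1*1335)) - 3275 = ((9*30*31 + 4)*(-41) + (-300 - 1335)) - 3275 = ((8370 + 4)*(-41) - 1635) - 3275 = (8374*(-41) - 1635) - 3275 = (-343334 - 1635) - 3275 = -344969 - 3275 = -348244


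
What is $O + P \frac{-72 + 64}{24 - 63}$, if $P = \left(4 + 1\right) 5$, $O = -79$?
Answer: $- \frac{2881}{39} \approx -73.872$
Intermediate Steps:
$P = 25$ ($P = 5 \cdot 5 = 25$)
$O + P \frac{-72 + 64}{24 - 63} = -79 + 25 \frac{-72 + 64}{24 - 63} = -79 + 25 \left(- \frac{8}{-39}\right) = -79 + 25 \left(\left(-8\right) \left(- \frac{1}{39}\right)\right) = -79 + 25 \cdot \frac{8}{39} = -79 + \frac{200}{39} = - \frac{2881}{39}$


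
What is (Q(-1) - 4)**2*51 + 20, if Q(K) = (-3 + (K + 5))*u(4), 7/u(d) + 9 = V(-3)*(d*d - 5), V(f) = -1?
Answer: 394019/400 ≈ 985.05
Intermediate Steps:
u(d) = 7/(-4 - d**2) (u(d) = 7/(-9 - (d*d - 5)) = 7/(-9 - (d**2 - 5)) = 7/(-9 - (-5 + d**2)) = 7/(-9 + (5 - d**2)) = 7/(-4 - d**2))
Q(K) = -7/10 - 7*K/20 (Q(K) = (-3 + (K + 5))*(7/(-4 - 1*4**2)) = (-3 + (5 + K))*(7/(-4 - 1*16)) = (2 + K)*(7/(-4 - 16)) = (2 + K)*(7/(-20)) = (2 + K)*(7*(-1/20)) = (2 + K)*(-7/20) = -7/10 - 7*K/20)
(Q(-1) - 4)**2*51 + 20 = ((-7/10 - 7/20*(-1)) - 4)**2*51 + 20 = ((-7/10 + 7/20) - 4)**2*51 + 20 = (-7/20 - 4)**2*51 + 20 = (-87/20)**2*51 + 20 = (7569/400)*51 + 20 = 386019/400 + 20 = 394019/400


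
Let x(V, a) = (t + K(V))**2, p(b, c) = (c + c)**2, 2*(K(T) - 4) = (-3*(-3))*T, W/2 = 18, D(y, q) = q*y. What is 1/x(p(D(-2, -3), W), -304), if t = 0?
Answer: 1/544382224 ≈ 1.8369e-9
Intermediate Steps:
W = 36 (W = 2*18 = 36)
K(T) = 4 + 9*T/2 (K(T) = 4 + ((-3*(-3))*T)/2 = 4 + (9*T)/2 = 4 + 9*T/2)
p(b, c) = 4*c**2 (p(b, c) = (2*c)**2 = 4*c**2)
x(V, a) = (4 + 9*V/2)**2 (x(V, a) = (0 + (4 + 9*V/2))**2 = (4 + 9*V/2)**2)
1/x(p(D(-2, -3), W), -304) = 1/((8 + 9*(4*36**2))**2/4) = 1/((8 + 9*(4*1296))**2/4) = 1/((8 + 9*5184)**2/4) = 1/((8 + 46656)**2/4) = 1/((1/4)*46664**2) = 1/((1/4)*2177528896) = 1/544382224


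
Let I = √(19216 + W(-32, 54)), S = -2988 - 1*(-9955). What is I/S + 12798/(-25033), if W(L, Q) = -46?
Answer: -12798/25033 + 3*√2130/6967 ≈ -0.49137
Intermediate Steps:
S = 6967 (S = -2988 + 9955 = 6967)
I = 3*√2130 (I = √(19216 - 46) = √19170 = 3*√2130 ≈ 138.46)
I/S + 12798/(-25033) = (3*√2130)/6967 + 12798/(-25033) = (3*√2130)*(1/6967) + 12798*(-1/25033) = 3*√2130/6967 - 12798/25033 = -12798/25033 + 3*√2130/6967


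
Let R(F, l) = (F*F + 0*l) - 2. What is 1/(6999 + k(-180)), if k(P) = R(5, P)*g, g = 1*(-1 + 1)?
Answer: 1/6999 ≈ 0.00014288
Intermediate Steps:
g = 0 (g = 1*0 = 0)
R(F, l) = -2 + F**2 (R(F, l) = (F**2 + 0) - 2 = F**2 - 2 = -2 + F**2)
k(P) = 0 (k(P) = (-2 + 5**2)*0 = (-2 + 25)*0 = 23*0 = 0)
1/(6999 + k(-180)) = 1/(6999 + 0) = 1/6999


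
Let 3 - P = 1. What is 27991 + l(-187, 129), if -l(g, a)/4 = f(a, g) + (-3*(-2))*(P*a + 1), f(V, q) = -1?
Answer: 21779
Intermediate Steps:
P = 2 (P = 3 - 1*1 = 3 - 1 = 2)
l(g, a) = -20 - 48*a (l(g, a) = -4*(-1 + (-3*(-2))*(2*a + 1)) = -4*(-1 + 6*(1 + 2*a)) = -4*(-1 + (6 + 12*a)) = -4*(5 + 12*a) = -20 - 48*a)
27991 + l(-187, 129) = 27991 + (-20 - 48*129) = 27991 + (-20 - 6192) = 27991 - 6212 = 21779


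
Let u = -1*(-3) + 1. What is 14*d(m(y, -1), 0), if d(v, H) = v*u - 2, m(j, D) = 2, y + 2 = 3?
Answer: 84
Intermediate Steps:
y = 1 (y = -2 + 3 = 1)
u = 4 (u = 3 + 1 = 4)
d(v, H) = -2 + 4*v (d(v, H) = v*4 - 2 = 4*v - 2 = -2 + 4*v)
14*d(m(y, -1), 0) = 14*(-2 + 4*2) = 14*(-2 + 8) = 14*6 = 84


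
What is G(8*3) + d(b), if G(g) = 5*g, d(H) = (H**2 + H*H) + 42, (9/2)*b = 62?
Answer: 43874/81 ≈ 541.65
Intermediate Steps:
b = 124/9 (b = (2/9)*62 = 124/9 ≈ 13.778)
d(H) = 42 + 2*H**2 (d(H) = (H**2 + H**2) + 42 = 2*H**2 + 42 = 42 + 2*H**2)
G(8*3) + d(b) = 5*(8*3) + (42 + 2*(124/9)**2) = 5*24 + (42 + 2*(15376/81)) = 120 + (42 + 30752/81) = 120 + 34154/81 = 43874/81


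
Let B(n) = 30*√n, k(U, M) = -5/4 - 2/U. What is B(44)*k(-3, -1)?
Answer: -35*√11 ≈ -116.08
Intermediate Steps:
k(U, M) = -5/4 - 2/U (k(U, M) = -5*¼ - 2/U = -5/4 - 2/U)
B(44)*k(-3, -1) = (30*√44)*(-5/4 - 2/(-3)) = (30*(2*√11))*(-5/4 - 2*(-⅓)) = (60*√11)*(-5/4 + ⅔) = (60*√11)*(-7/12) = -35*√11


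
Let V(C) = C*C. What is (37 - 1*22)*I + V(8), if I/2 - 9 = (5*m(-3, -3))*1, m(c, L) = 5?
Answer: 1084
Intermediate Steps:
V(C) = C**2
I = 68 (I = 18 + 2*((5*5)*1) = 18 + 2*(25*1) = 18 + 2*25 = 18 + 50 = 68)
(37 - 1*22)*I + V(8) = (37 - 1*22)*68 + 8**2 = (37 - 22)*68 + 64 = 15*68 + 64 = 1020 + 64 = 1084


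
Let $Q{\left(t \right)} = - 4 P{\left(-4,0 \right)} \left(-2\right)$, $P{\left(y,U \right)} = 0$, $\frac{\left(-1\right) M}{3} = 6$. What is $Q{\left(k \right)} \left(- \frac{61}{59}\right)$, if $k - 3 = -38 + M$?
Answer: $0$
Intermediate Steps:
$M = -18$ ($M = \left(-3\right) 6 = -18$)
$k = -53$ ($k = 3 - 56 = -53$)
$Q{\left(t \right)} = 0$ ($Q{\left(t \right)} = \left(-4\right) 0 \left(-2\right) = 0 \left(-2\right) = 0$)
$Q{\left(k \right)} \left(- \frac{61}{59}\right) = 0 \left(- \frac{61}{59}\right) = 0$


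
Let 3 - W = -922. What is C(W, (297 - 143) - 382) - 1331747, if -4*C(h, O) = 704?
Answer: -1331923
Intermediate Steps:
W = 925 (W = 3 - 1*(-922) = 3 + 922 = 925)
C(h, O) = -176 (C(h, O) = -¼*704 = -176)
C(W, (297 - 143) - 382) - 1331747 = -176 - 1331747 = -1331923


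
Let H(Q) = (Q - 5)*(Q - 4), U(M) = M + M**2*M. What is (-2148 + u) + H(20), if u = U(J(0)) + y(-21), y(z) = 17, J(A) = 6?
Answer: -1669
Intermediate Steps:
U(M) = M + M**3
H(Q) = (-5 + Q)*(-4 + Q)
u = 239 (u = (6 + 6**3) + 17 = (6 + 216) + 17 = 222 + 17 = 239)
(-2148 + u) + H(20) = (-2148 + 239) + (20 + 20**2 - 9*20) = -1909 + (20 + 400 - 180) = -1909 + 240 = -1669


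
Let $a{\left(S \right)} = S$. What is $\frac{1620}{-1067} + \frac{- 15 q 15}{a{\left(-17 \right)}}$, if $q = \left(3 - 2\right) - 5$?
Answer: $- \frac{987840}{18139} \approx -54.459$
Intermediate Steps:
$q = -4$ ($q = 1 - 5 = -4$)
$\frac{1620}{-1067} + \frac{- 15 q 15}{a{\left(-17 \right)}} = \frac{1620}{-1067} + \frac{\left(-15\right) \left(-4\right) 15}{-17} = 1620 \left(- \frac{1}{1067}\right) + 60 \cdot 15 \left(- \frac{1}{17}\right) = - \frac{1620}{1067} + 900 \left(- \frac{1}{17}\right) = - \frac{1620}{1067} - \frac{900}{17} = - \frac{987840}{18139}$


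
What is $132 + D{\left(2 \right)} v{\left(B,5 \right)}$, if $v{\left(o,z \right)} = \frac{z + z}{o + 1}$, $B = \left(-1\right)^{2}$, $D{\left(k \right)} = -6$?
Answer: $102$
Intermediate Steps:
$B = 1$
$v{\left(o,z \right)} = \frac{2 z}{1 + o}$
$132 + D{\left(2 \right)} v{\left(B,5 \right)} = 132 - 6 \cdot 2 \cdot 5 \frac{1}{1 + 1} = 132 - 6 \cdot 2 \cdot 5 \cdot \frac{1}{2} = 132 - 30 = 102$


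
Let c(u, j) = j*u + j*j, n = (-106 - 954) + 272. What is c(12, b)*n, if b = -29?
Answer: -388484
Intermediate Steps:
n = -788 (n = -1060 + 272 = -788)
c(u, j) = j² + j*u (c(u, j) = j*u + j² = j² + j*u)
c(12, b)*n = -29*(-29 + 12)*(-788) = -29*(-17)*(-788) = 493*(-788) = -388484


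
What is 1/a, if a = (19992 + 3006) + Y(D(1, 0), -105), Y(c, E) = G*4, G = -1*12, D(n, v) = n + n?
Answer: 1/22950 ≈ 4.3573e-5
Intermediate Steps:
D(n, v) = 2*n
G = -12
Y(c, E) = -48 (Y(c, E) = -12*4 = -48)
a = 22950 (a = (19992 + 3006) - 48 = 22998 - 48 = 22950)
1/a = 1/22950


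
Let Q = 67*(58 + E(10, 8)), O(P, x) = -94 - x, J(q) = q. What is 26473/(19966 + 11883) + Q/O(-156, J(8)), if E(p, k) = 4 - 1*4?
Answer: -60532484/1624299 ≈ -37.267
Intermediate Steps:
E(p, k) = 0 (E(p, k) = 4 - 4 = 0)
Q = 3886 (Q = 67*(58 + 0) = 67*58 = 3886)
26473/(19966 + 11883) + Q/O(-156, J(8)) = 26473/(19966 + 11883) + 3886/(-94 - 1*8) = 26473/31849 + 3886/(-94 - 8) = 26473*(1/31849) + 3886/(-102) = 26473/31849 + 3886*(-1/102) = 26473/31849 - 1943/51 = -60532484/1624299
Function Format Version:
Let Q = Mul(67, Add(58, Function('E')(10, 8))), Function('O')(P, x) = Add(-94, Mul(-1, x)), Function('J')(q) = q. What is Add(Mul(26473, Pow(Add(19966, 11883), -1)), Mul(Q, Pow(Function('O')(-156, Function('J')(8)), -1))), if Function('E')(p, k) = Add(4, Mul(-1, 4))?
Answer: Rational(-60532484, 1624299) ≈ -37.267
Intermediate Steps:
Function('E')(p, k) = 0 (Function('E')(p, k) = Add(4, -4) = 0)
Q = 3886 (Q = Mul(67, Add(58, 0)) = Mul(67, 58) = 3886)
Add(Mul(26473, Pow(Add(19966, 11883), -1)), Mul(Q, Pow(Function('O')(-156, Function('J')(8)), -1))) = Add(Mul(26473, Pow(Add(19966, 11883), -1)), Mul(3886, Pow(Add(-94, Mul(-1, 8)), -1))) = Add(Mul(26473, Pow(31849, -1)), Mul(3886, Pow(Add(-94, -8), -1))) = Add(Mul(26473, Rational(1, 31849)), Mul(3886, Pow(-102, -1))) = Add(Rational(26473, 31849), Mul(3886, Rational(-1, 102))) = Add(Rational(26473, 31849), Rational(-1943, 51)) = Rational(-60532484, 1624299)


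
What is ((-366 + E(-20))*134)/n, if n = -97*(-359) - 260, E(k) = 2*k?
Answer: -54404/34563 ≈ -1.5741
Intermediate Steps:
n = 34563 (n = 34823 - 260 = 34563)
((-366 + E(-20))*134)/n = ((-366 + 2*(-20))*134)/34563 = ((-366 - 40)*134)*(1/34563) = -406*134*(1/34563) = -54404*1/34563 = -54404/34563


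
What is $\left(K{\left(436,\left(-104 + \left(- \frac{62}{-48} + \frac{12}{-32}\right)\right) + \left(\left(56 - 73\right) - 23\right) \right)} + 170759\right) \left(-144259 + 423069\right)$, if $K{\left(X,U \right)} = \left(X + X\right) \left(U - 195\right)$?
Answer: $- \frac{103758862690}{3} \approx -3.4586 \cdot 10^{10}$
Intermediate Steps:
$K{\left(X,U \right)} = 2 X \left(-195 + U\right)$
$\left(K{\left(436,\left(-104 + \left(- \frac{62}{-48} + \frac{12}{-32}\right)\right) + \left(\left(56 - 73\right) - 23\right) \right)} + 170759\right) \left(-144259 + 423069\right) = \left(2 \cdot 436 \left(-195 + \left(\left(-104 + \left(- \frac{62}{-48} + \frac{12}{-32}\right)\right) + \left(\left(56 - 73\right) - 23\right)\right)\right) + 170759\right) \left(-144259 + 423069\right) = \left(2 \cdot 436 \left(-195 + \left(\left(-104 + \left(\left(-62\right) \left(- \frac{1}{48}\right) + 12 \left(- \frac{1}{32}\right)\right)\right) - 40\right)\right) + 170759\right) 278810 = \left(2 \cdot 436 \left(-195 + \left(\left(-104 + \left(\frac{31}{24} - \frac{3}{8}\right)\right) - 40\right)\right) + 170759\right) 278810 = \left(2 \cdot 436 \left(-195 + \left(\left(-104 + \frac{11}{12}\right) - 40\right)\right) + 170759\right) 278810 = \left(2 \cdot 436 \left(-195 - \frac{1717}{12}\right) + 170759\right) 278810 = \left(2 \cdot 436 \left(- \frac{4057}{12}\right) + 170759\right) 278810 = \left(- \frac{884426}{3} + 170759\right) 278810 = \left(- \frac{372149}{3}\right) 278810 = - \frac{103758862690}{3}$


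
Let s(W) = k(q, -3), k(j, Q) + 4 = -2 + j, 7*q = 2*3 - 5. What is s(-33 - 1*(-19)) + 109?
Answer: 722/7 ≈ 103.14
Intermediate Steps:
q = 1/7 (q = (2*3 - 5)/7 = (6 - 5)/7 = (1/7)*1 = 1/7 ≈ 0.14286)
k(j, Q) = -6 + j (k(j, Q) = -4 + (-2 + j) = -6 + j)
s(W) = -41/7 (s(W) = -6 + 1/7 = -41/7)
s(-33 - 1*(-19)) + 109 = -41/7 + 109 = 722/7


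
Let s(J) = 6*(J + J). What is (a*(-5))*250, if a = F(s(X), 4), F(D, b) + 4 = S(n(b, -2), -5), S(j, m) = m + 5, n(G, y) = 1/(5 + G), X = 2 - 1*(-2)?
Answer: 5000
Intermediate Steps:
X = 4 (X = 2 + 2 = 4)
S(j, m) = 5 + m
s(J) = 12*J (s(J) = 6*(2*J) = 12*J)
F(D, b) = -4 (F(D, b) = -4 + (5 - 5) = -4 + 0 = -4)
a = -4
(a*(-5))*250 = -4*(-5)*250 = 20*250 = 5000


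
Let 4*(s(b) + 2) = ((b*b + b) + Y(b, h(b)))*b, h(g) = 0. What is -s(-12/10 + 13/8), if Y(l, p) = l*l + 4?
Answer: 190907/128000 ≈ 1.4915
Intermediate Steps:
Y(l, p) = 4 + l² (Y(l, p) = l² + 4 = 4 + l²)
s(b) = -2 + b*(4 + b + 2*b²)/4 (s(b) = -2 + (((b*b + b) + (4 + b²))*b)/4 = -2 + (((b² + b) + (4 + b²))*b)/4 = -2 + (((b + b²) + (4 + b²))*b)/4 = -2 + ((4 + b + 2*b²)*b)/4 = -2 + (b*(4 + b + 2*b²))/4 = -2 + b*(4 + b + 2*b²)/4)
-s(-12/10 + 13/8) = -(-2 + (-12/10 + 13/8) + (-12/10 + 13/8)³/2 + (-12/10 + 13/8)²/4) = -(-2 + (-12*⅒ + 13*(⅛)) + (-12*⅒ + 13*(⅛))³/2 + (-12*⅒ + 13*(⅛))²/4) = -(-2 + (-6/5 + 13/8) + (-6/5 + 13/8)³/2 + (-6/5 + 13/8)²/4) = -(-2 + 17/40 + (17/40)³/2 + (17/40)²/4) = -(-2 + 17/40 + (½)*(4913/64000) + (¼)*(289/1600)) = -(-2 + 17/40 + 4913/128000 + 289/6400) = -1*(-190907/128000) = 190907/128000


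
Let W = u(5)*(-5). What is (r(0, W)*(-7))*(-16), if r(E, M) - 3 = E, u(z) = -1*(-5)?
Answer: 336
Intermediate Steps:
u(z) = 5
W = -25 (W = 5*(-5) = -25)
r(E, M) = 3 + E
(r(0, W)*(-7))*(-16) = ((3 + 0)*(-7))*(-16) = (3*(-7))*(-16) = -21*(-16) = 336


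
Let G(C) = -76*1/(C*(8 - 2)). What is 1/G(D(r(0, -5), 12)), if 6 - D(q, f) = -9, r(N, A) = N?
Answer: -45/38 ≈ -1.1842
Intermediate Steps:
D(q, f) = 15 (D(q, f) = 6 - 1*(-9) = 6 + 9 = 15)
G(C) = -38/(3*C) (G(C) = -76*1/(6*C) = -38/(3*C))
1/G(D(r(0, -5), 12)) = 1/(-38/3/15) = 1/(-38/3*1/15) = 1/(-38/45) = -45/38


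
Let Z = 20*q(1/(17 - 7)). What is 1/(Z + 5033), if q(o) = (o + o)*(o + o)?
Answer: 5/25169 ≈ 0.00019866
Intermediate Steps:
q(o) = 4*o² (q(o) = (2*o)*(2*o) = 4*o²)
Z = ⅘ (Z = 20*(4*(1/(17 - 7))²) = 20*(4*(1/10)²) = 20*(4*(⅒)²) = 20*(4*(1/100)) = 20*(1/25) = ⅘ ≈ 0.80000)
1/(Z + 5033) = 1/(⅘ + 5033) = 1/(25169/5) = 5/25169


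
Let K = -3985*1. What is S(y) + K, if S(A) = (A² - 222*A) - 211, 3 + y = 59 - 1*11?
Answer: -12161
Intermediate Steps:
K = -3985
y = 45 (y = -3 + (59 - 1*11) = -3 + (59 - 11) = -3 + 48 = 45)
S(A) = -211 + A² - 222*A
S(y) + K = (-211 + 45² - 222*45) - 3985 = (-211 + 2025 - 9990) - 3985 = -8176 - 3985 = -12161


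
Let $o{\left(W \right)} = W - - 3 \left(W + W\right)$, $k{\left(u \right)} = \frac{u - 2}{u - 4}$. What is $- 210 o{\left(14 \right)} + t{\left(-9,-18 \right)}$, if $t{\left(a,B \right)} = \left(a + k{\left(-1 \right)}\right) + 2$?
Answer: $- \frac{102932}{5} \approx -20586.0$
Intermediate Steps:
$k{\left(u \right)} = \frac{-2 + u}{-4 + u}$
$t{\left(a,B \right)} = \frac{13}{5} + a$ ($t{\left(a,B \right)} = \left(a + \frac{-2 - 1}{-4 - 1}\right) + 2 = \left(a + \frac{1}{-5} \left(-3\right)\right) + 2 = \left(a - - \frac{3}{5}\right) + 2 = \left(a + \frac{3}{5}\right) + 2 = \left(\frac{3}{5} + a\right) + 2 = \frac{13}{5} + a$)
$o{\left(W \right)} = 7 W$ ($o{\left(W \right)} = W - - 3 \cdot 2 W = W - - 6 W = W + 6 W = 7 W$)
$- 210 o{\left(14 \right)} + t{\left(-9,-18 \right)} = - 210 \cdot 7 \cdot 14 + \left(\frac{13}{5} - 9\right) = \left(-210\right) 98 - \frac{32}{5} = -20580 - \frac{32}{5} = - \frac{102932}{5}$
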